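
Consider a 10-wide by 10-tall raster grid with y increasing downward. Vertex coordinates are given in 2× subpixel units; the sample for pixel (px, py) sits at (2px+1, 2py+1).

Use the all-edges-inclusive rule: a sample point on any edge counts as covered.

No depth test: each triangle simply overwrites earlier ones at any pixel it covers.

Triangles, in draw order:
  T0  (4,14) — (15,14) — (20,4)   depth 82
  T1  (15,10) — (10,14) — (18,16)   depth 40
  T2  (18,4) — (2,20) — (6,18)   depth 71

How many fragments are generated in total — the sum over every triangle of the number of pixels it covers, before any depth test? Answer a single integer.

T0:
  2·area = 110  (B↔C swapped to make it positive)
  edge (4, 14)→(20, 4): d=(16,-10) inclusive
  edge (20, 4)→(15, 14): d=(-5,10) inclusive
  edge (15, 14)→(4, 14): d=(-11,0) inclusive
    (9,2)@(19, 5): e=[6,5,99] → X
    (8,3)@(17, 7): e=[18,15,77] → X
    (9,3)@(19, 7): e=[38,-5,77] → .
    (6,4)@(13, 9): e=[10,45,55] → X
    (7,4)@(15, 9): e=[30,25,55] → X
    (9,4)@(19, 9): e=[70,-15,55] → .
    (4,5)@(9, 11): e=[2,75,33] → X
    (5,5)@(11, 11): e=[22,55,33] → X
    (8,5)@(17, 11): e=[82,-5,33] → .
    (3,6)@(7, 13): e=[14,85,11] → X
    (8,6)@(17, 13): e=[114,-15,11] → .
    (3,7)@(7, 15): e=[46,75,-11] → .
  covered (14 px):
    . . . . . . . . . .
    . . . . . . . . . .
    . . . . . . . . . X
    . . . . . . . . X .
    . . . . . . X X X .
    . . . . X X X X . .
    . . . X X X X X . .
    . . . . . . . . . .
    . . . . . . . . . .
    . . . . . . . . . .
T1:
  2·area = 42  (B↔C swapped to make it positive)
  edge (15, 10)→(18, 16): d=(3,6) inclusive
  edge (18, 16)→(10, 14): d=(-8,-2) inclusive
  edge (10, 14)→(15, 10): d=(5,-4) inclusive
    (7,5)@(15, 11): e=[3,34,5] → X
    (8,5)@(17, 11): e=[-9,38,13] → .
    (6,6)@(13, 13): e=[21,14,7] → X
    (8,6)@(17, 13): e=[-3,22,23] → .
    (6,7)@(13, 15): e=[27,-2,17] → .
    (7,7)@(15, 15): e=[15,2,25] → X
    (8,7)@(17, 15): e=[3,6,33] → X
    (9,7)@(19, 15): e=[-9,10,41] → .
    (7,8)@(15, 17): e=[21,-14,35] → .
    (8,8)@(17, 17): e=[9,-10,43] → .
  covered (5 px):
    . . . . . . . . . .
    . . . . . . . . . .
    . . . . . . . . . .
    . . . . . . . . . .
    . . . . . . . . . .
    . . . . . . . X . .
    . . . . . . X X . .
    . . . . . . . X X .
    . . . . . . . . . .
    . . . . . . . . . .
T2:
  2·area = 32  (B↔C swapped to make it positive)
  edge (18, 4)→(6, 18): d=(-12,14) inclusive
  edge (6, 18)→(2, 20): d=(-4,2) inclusive
  edge (2, 20)→(18, 4): d=(16,-16) inclusive
    (9,1)@(19, 3): e=[-2,34,0] → .  [on edge]
    (8,2)@(17, 5): e=[2,30,0] → X  [on edge]
    (9,2)@(19, 5): e=[-26,26,32] → .
    (7,3)@(15, 7): e=[6,26,0] → X  [on edge]
    (8,3)@(17, 7): e=[-22,22,32] → .
    (6,4)@(13, 9): e=[10,22,0] → X  [on edge]
    (7,4)@(15, 9): e=[-18,18,32] → .
    (5,5)@(11, 11): e=[14,18,0] → X  [on edge]
    (6,5)@(13, 11): e=[-14,14,32] → .
    (4,6)@(9, 13): e=[18,14,0] → X  [on edge]
    (5,6)@(11, 13): e=[-10,10,32] → .
    (3,7)@(7, 15): e=[22,10,0] → X  [on edge]
    (2,8)@(5, 17): e=[26,6,0] → X  [on edge]
    (1,9)@(3, 19): e=[30,2,0] → X  [on edge]
  covered (8 px):
    . . . . . . . . . .
    . . . . . . . . . .
    . . . . . . . . X .
    . . . . . . . X . .
    . . . . . . X . . .
    . . . . . X . . . .
    . . . . X . . . . .
    . . . X . . . . . .
    . . X . . . . . . .
    . X . . . . . . . .

Result: 27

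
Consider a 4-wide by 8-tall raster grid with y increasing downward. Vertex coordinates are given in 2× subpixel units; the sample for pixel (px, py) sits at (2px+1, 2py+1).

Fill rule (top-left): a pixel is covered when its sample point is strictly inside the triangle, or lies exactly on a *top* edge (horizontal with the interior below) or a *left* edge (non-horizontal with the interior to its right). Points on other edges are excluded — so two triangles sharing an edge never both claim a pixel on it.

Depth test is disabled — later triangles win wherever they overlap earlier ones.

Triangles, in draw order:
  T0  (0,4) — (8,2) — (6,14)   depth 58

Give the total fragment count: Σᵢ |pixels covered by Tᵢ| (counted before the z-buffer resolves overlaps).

T0:
  2·area = 92
  edge (0, 4)→(8, 2): d=(8,-2) top-left  bias=+0
  edge (8, 2)→(6, 14): d=(-2,12) right/bottom  bias=-1
  edge (6, 14)→(0, 4): d=(-6,-10) top-left  bias=+0
    (2,1)@(5, 3): e=[2,34,56] → #
    (3,1)@(7, 3): e=[6,10,76] → #
    (0,2)@(1, 5): e=[10,78,4] → #
    (1,2)@(3, 5): e=[14,54,24] → #
    (0,3)@(1, 7): e=[26,74,-8] → ·
    (1,3)@(3, 7): e=[30,50,12] → #
    (1,4)@(3, 9): e=[46,46,0] → #  [on edge]
    (3,4)@(7, 9): e=[54,-2,40] → ·
    (1,5)@(3, 11): e=[62,42,-12] → ·
    (2,5)@(5, 11): e=[66,18,8] → #
    (3,5)@(7, 11): e=[70,-6,28] → ·
    (2,6)@(5, 13): e=[82,14,-4] → ·
  covered (12 px):
    · · · ·
    · · # #
    # # # #
    · # # #
    · # # ·
    · · # ·
    · · · ·
    · · · ·

Final: 12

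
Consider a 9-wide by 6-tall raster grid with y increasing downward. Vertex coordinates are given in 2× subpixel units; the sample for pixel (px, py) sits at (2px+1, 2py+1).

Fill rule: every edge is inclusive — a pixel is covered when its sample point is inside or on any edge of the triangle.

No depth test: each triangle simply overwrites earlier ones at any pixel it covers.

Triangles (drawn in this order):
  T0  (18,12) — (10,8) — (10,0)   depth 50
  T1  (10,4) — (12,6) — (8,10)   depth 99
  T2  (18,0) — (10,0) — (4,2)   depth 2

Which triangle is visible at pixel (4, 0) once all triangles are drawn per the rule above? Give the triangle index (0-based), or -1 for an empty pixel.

T0:
  2·area = 64
  edge (18, 12)→(10, 8): d=(-8,-4) inclusive
  edge (10, 8)→(10, 0): d=(0,-8) inclusive
  edge (10, 0)→(18, 12): d=(8,12) inclusive
    (5,1)@(11, 3): e=[44,8,12] → █
    (6,1)@(13, 3): e=[52,24,-12] → ·
    (5,2)@(11, 5): e=[28,8,28] → █
    (6,2)@(13, 5): e=[36,24,4] → █
    (7,2)@(15, 5): e=[44,40,-20] → ·
    (5,3)@(11, 7): e=[12,8,44] → █
    (7,3)@(15, 7): e=[28,40,-4] → ·
    (5,4)@(11, 9): e=[-4,8,60] → ·
    (6,4)@(13, 9): e=[4,24,36] → █
    (7,4)@(15, 9): e=[12,40,12] → █
    (8,4)@(17, 9): e=[20,56,-12] → ·
    (6,5)@(13, 11): e=[-12,24,52] → ·
  covered (8 px):
    · · · · · · · · ·
    · · · · · █ · · ·
    · · · · · █ █ · ·
    · · · · · █ █ · ·
    · · · · · · █ █ ·
    · · · · · · · · █
T1:
  2·area = 16
  edge (10, 4)→(12, 6): d=(2,2) inclusive
  edge (12, 6)→(8, 10): d=(-4,4) inclusive
  edge (8, 10)→(10, 4): d=(2,-6) inclusive
    (3,0)@(7, 1): e=[0,40,-24] → ·  [on edge]
    (5,0)@(11, 1): e=[-8,24,0] → ·  [on edge]
    (8,0)@(17, 1): e=[-20,0,36] → ·  [on edge]
    (4,1)@(9, 3): e=[0,24,-8] → ·  [on edge]
    (7,1)@(15, 3): e=[-12,0,28] → ·  [on edge]
    (5,2)@(11, 5): e=[0,8,8] → █  [on edge]
    (6,2)@(13, 5): e=[-4,0,20] → ·  [on edge]
    (4,3)@(9, 7): e=[8,8,0] → █  [on edge]
    (5,3)@(11, 7): e=[4,0,12] → █  [on edge]
    (6,3)@(13, 7): e=[0,-8,24] → ·  [on edge]
    (4,4)@(9, 9): e=[12,0,4] → █  [on edge]
    (5,4)@(11, 9): e=[8,-8,16] → ·
    (7,4)@(15, 9): e=[0,-24,40] → ·  [on edge]
    (3,5)@(7, 11): e=[20,0,-4] → ·  [on edge]
    (8,5)@(17, 11): e=[0,-40,56] → ·  [on edge]
  covered (4 px):
    · · · · · · · · ·
    · · · · · · · · ·
    · · · · · █ · · ·
    · · · · █ █ · · ·
    · · · · █ · · · ·
    · · · · · · · · ·
T2:
  2·area = 16  (B↔C swapped to make it positive)
  edge (18, 0)→(4, 2): d=(-14,2) inclusive
  edge (4, 2)→(10, 0): d=(6,-2) inclusive
  edge (10, 0)→(18, 0): d=(8,0) inclusive
    (3,0)@(7, 1): e=[8,0,8] → █  [on edge]
    (4,0)@(9, 1): e=[4,4,8] → █
    (5,0)@(11, 1): e=[0,8,8] → █  [on edge]
    (6,0)@(13, 1): e=[-4,12,8] → ·
    (0,1)@(1, 3): e=[-8,0,24] → ·  [on edge]
    (3,1)@(7, 3): e=[-20,12,24] → ·
    (4,1)@(9, 3): e=[-24,16,24] → ·
    (5,1)@(11, 3): e=[-28,20,24] → ·
  covered (3 px):
    · · · █ █ █ · · ·
    · · · · · · · · ·
    · · · · · · · · ·
    · · · · · · · · ·
    · · · · · · · · ·
    · · · · · · · · ·

Z-buffer (winner per pixel, '.' = empty):
  . . . 2 2 2 . . .
  . . . . . 0 . . .
  . . . . . 1 0 . .
  . . . . 1 1 0 . .
  . . . . 1 . 0 0 .
  . . . . . . . . 0

Final: 2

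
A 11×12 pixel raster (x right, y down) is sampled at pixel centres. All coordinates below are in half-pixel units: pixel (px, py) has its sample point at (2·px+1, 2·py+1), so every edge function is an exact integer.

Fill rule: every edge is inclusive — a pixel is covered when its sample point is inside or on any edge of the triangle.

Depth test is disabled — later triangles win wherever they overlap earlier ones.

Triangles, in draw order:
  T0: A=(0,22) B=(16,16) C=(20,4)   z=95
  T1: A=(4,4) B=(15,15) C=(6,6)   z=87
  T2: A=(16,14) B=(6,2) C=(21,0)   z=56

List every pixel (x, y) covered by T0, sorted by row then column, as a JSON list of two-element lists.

T0:
  2·area = 168  (B↔C swapped to make it positive)
  edge (0, 22)→(20, 4): d=(20,-18) inclusive
  edge (20, 4)→(16, 16): d=(-4,12) inclusive
  edge (16, 16)→(0, 22): d=(-16,6) inclusive
    (10,0)@(21, 1): e=[-42,0,210] → .  [on edge]
    (9,2)@(19, 5): e=[2,8,158] → X
    (10,2)@(21, 5): e=[38,-16,146] → .
    (8,3)@(17, 7): e=[6,24,138] → X
    (9,3)@(19, 7): e=[42,0,126] → X  [on edge]
    (10,3)@(21, 7): e=[78,-24,114] → .
    (7,4)@(15, 9): e=[10,40,118] → X
    (9,4)@(19, 9): e=[82,-8,94] → .
    (6,5)@(13, 11): e=[14,56,98] → X
    (9,5)@(19, 11): e=[122,-16,62] → .
    (5,6)@(11, 13): e=[18,72,78] → X
    (8,6)@(17, 13): e=[126,0,42] → X  [on edge]
    (7,9)@(15, 19): e=[210,0,-42] → .  [on edge]
  covered (22 px):
    . . . . . . . . . . .
    . . . . . . . . . . .
    . . . . . . . . . X .
    . . . . . . . . X X .
    . . . . . . . X X . .
    . . . . . . X X X . .
    . . . . . X X X X . .
    . . . . X X X X . . .
    . . . X X X X . . . .
    . . X X . . . . . . .
    . . . . . . . . . . .
    . . . . . . . . . . .
T1:
  degenerate (2·area = 0) — covers nothing
T2:
  2·area = 200
  edge (16, 14)→(6, 2): d=(-10,-12) inclusive
  edge (6, 2)→(21, 0): d=(15,-2) inclusive
  edge (21, 0)→(16, 14): d=(-5,14) inclusive
    (7,0)@(15, 1): e=[118,3,79] → X
    (8,0)@(17, 1): e=[142,7,51] → X
    (9,0)@(19, 1): e=[166,11,23] → X
    (10,0)@(21, 1): e=[190,15,-5] → .
    (3,1)@(7, 3): e=[2,17,181] → X
    (4,1)@(9, 3): e=[26,21,153] → X
    (5,1)@(11, 3): e=[50,25,125] → X
    (6,1)@(13, 3): e=[74,29,97] → X
    (10,1)@(21, 3): e=[170,45,-15] → .
    (3,2)@(7, 5): e=[-18,47,171] → .
    (4,2)@(9, 5): e=[6,51,143] → X
    (10,2)@(21, 5): e=[150,75,-25] → .
  covered (25 px):
    . . . . . . . X X X .
    . . . X X X X X X X .
    . . . . X X X X X X .
    . . . . . X X X X . .
    . . . . . . X X X . .
    . . . . . . . X X . .
    . . . . . . . . . . .
    . . . . . . . . . . .
    . . . . . . . . . . .
    . . . . . . . . . . .
    . . . . . . . . . . .
    . . . . . . . . . . .

Final: [[9,2],[8,3],[9,3],[7,4],[8,4],[6,5],[7,5],[8,5],[5,6],[6,6],[7,6],[8,6],[4,7],[5,7],[6,7],[7,7],[3,8],[4,8],[5,8],[6,8],[2,9],[3,9]]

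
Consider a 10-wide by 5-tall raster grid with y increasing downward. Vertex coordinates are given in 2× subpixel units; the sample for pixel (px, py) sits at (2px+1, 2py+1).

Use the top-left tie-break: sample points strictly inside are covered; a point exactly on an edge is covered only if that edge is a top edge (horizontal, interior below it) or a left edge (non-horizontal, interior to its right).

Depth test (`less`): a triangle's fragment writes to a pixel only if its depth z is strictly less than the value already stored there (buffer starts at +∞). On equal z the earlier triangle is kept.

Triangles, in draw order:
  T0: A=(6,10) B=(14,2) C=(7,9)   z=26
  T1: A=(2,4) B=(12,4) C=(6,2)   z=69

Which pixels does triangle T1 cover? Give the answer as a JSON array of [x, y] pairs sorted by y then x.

T0:
  degenerate (2·area = 0) — covers nothing
T1:
  2·area = 20  (B↔C swapped to make it positive)
  edge (2, 4)→(6, 2): d=(4,-2) top-left  bias=+0
  edge (6, 2)→(12, 4): d=(6,2) right/bottom  bias=-1
  edge (12, 4)→(2, 4): d=(-10,0) right/bottom  bias=-1
    (1,0)@(3, 1): e=[-10,0,30] → ·  [on edge]
    (2,1)@(5, 3): e=[2,8,10] → █
    (3,1)@(7, 3): e=[6,4,10] → █
    (4,1)@(9, 3): e=[10,0,10] → ·  [on edge]
    (2,2)@(5, 5): e=[10,20,-10] → ·
    (3,2)@(7, 5): e=[14,16,-10] → ·
    (7,2)@(15, 5): e=[30,0,-10] → ·  [on edge]
  covered (2 px):
    · · · · · · · · · ·
    · · █ █ · · · · · ·
    · · · · · · · · · ·
    · · · · · · · · · ·
    · · · · · · · · · ·

Answer: [[2,1],[3,1]]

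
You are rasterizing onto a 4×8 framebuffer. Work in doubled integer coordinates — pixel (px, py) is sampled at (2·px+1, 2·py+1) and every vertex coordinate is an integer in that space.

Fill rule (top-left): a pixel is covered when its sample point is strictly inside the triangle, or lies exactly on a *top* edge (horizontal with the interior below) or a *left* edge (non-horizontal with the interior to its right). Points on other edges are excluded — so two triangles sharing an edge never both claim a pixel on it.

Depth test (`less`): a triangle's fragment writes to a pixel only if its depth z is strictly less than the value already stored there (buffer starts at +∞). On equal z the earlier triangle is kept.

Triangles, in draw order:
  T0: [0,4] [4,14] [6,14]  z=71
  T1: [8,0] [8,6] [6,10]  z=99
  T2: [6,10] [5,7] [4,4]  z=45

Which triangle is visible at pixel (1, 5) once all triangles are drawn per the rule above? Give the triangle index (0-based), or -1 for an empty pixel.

T0:
  2·area = 20  (B↔C swapped to make it positive)
  edge (0, 4)→(6, 14): d=(6,10) right/bottom  bias=-1
  edge (6, 14)→(4, 14): d=(-2,0) right/bottom  bias=-1
  edge (4, 14)→(0, 4): d=(-4,-10) top-left  bias=+0
    (1,4)@(3, 9): e=[0,10,10] → ·  [on edge]
    (1,5)@(3, 11): e=[12,6,2] → █
    (2,5)@(5, 11): e=[-8,6,22] → ·
    (1,6)@(3, 13): e=[24,2,-6] → ·
    (2,6)@(5, 13): e=[4,2,14] → █
    (3,6)@(7, 13): e=[-16,2,34] → ·
    (2,7)@(5, 15): e=[16,-2,6] → ·
  covered (2 px):
    · · · ·
    · · · ·
    · · · ·
    · · · ·
    · · · ·
    · █ · ·
    · · █ ·
    · · · ·
T1:
  2·area = 12
  edge (8, 0)→(8, 6): d=(0,6) right/bottom  bias=-1
  edge (8, 6)→(6, 10): d=(-2,4) right/bottom  bias=-1
  edge (6, 10)→(8, 0): d=(2,-10) top-left  bias=+0
    (3,2)@(7, 5): e=[6,6,0] → █  [on edge]
    (3,3)@(7, 7): e=[6,2,4] → █
    (3,4)@(7, 9): e=[6,-2,8] → ·
    (2,7)@(5, 15): e=[18,-6,0] → ·  [on edge]
  covered (2 px):
    · · · ·
    · · · ·
    · · · █
    · · · █
    · · · ·
    · · · ·
    · · · ·
    · · · ·
T2:
  degenerate (2·area = 0) — covers nothing

Z-buffer (winner per pixel, '.' = empty):
  . . . .
  . . . .
  . . . 1
  . . . 1
  . . . .
  . 0 . .
  . . 0 .
  . . . .

Answer: 0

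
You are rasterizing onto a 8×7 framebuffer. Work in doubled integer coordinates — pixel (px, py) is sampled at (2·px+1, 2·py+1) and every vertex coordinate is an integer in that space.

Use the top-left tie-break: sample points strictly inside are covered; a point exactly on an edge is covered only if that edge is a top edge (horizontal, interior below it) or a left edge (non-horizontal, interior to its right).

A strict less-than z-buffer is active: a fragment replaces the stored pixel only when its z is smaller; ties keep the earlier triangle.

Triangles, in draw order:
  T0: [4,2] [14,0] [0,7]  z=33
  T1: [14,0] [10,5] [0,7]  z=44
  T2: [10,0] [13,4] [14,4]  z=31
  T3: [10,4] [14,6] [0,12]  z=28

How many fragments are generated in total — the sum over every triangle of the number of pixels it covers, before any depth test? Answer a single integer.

T0:
  2·area = 42
  edge (4, 2)→(14, 0): d=(10,-2) top-left  bias=+0
  edge (14, 0)→(0, 7): d=(-14,7) right/bottom  bias=-1
  edge (0, 7)→(4, 2): d=(4,-5) top-left  bias=+0
    (4,0)@(9, 1): e=[0,21,21] → #  [on edge]
    (5,0)@(11, 1): e=[4,7,31] → #
    (6,0)@(13, 1): e=[8,-7,41] → ·
    (2,1)@(5, 3): e=[12,21,9] → #
    (3,1)@(7, 3): e=[16,7,19] → #
    (4,1)@(9, 3): e=[20,-7,29] → ·
    (5,1)@(11, 3): e=[24,-21,39] → ·
    (1,2)@(3, 5): e=[28,7,7] → #
    (2,2)@(5, 5): e=[32,-7,17] → ·
    (3,2)@(7, 5): e=[36,-21,27] → ·
    (1,3)@(3, 7): e=[48,-21,15] → ·
  covered (5 px):
    · · · · # # · ·
    · · # # · · · ·
    · # · · · · · ·
    · · · · · · · ·
    · · · · · · · ·
    · · · · · · · ·
    · · · · · · · ·
T1:
  2·area = 42
  edge (14, 0)→(10, 5): d=(-4,5) right/bottom  bias=-1
  edge (10, 5)→(0, 7): d=(-10,2) right/bottom  bias=-1
  edge (0, 7)→(14, 0): d=(14,-7) top-left  bias=+0
    (6,0)@(13, 1): e=[1,34,7] → #
    (7,0)@(15, 1): e=[-9,30,21] → ·
    (4,1)@(9, 3): e=[13,22,7] → #
    (5,1)@(11, 3): e=[3,18,21] → #
    (6,1)@(13, 3): e=[-7,14,35] → ·
    (2,2)@(5, 5): e=[25,10,7] → #
    (3,2)@(7, 5): e=[15,6,21] → #
    (5,2)@(11, 5): e=[-5,-2,49] → ·
    (2,3)@(5, 7): e=[17,-10,35] → ·
    (3,3)@(7, 7): e=[7,-14,49] → ·
    (4,3)@(9, 7): e=[-3,-18,63] → ·
  covered (6 px):
    · · · · · · # ·
    · · · · # # · ·
    · · # # # · · ·
    · · · · · · · ·
    · · · · · · · ·
    · · · · · · · ·
    · · · · · · · ·
T2:
  2·area = 4  (B↔C swapped to make it positive)
  edge (10, 0)→(14, 4): d=(4,4) right/bottom  bias=-1
  edge (14, 4)→(13, 4): d=(-1,0) right/bottom  bias=-1
  edge (13, 4)→(10, 0): d=(-3,-4) top-left  bias=+0
    (5,0)@(11, 1): e=[0,3,1] → ·  [on edge]
    (6,1)@(13, 3): e=[0,1,3] → ·  [on edge]
    (7,2)@(15, 5): e=[0,-1,5] → ·  [on edge]
  covered (0 px):
    · · · · · · · ·
    · · · · · · · ·
    · · · · · · · ·
    · · · · · · · ·
    · · · · · · · ·
    · · · · · · · ·
    · · · · · · · ·
T3:
  2·area = 52
  edge (10, 4)→(14, 6): d=(4,2) right/bottom  bias=-1
  edge (14, 6)→(0, 12): d=(-14,6) right/bottom  bias=-1
  edge (0, 12)→(10, 4): d=(10,-8) top-left  bias=+0
    (4,2)@(9, 5): e=[6,44,2] → #
    (5,2)@(11, 5): e=[2,32,18] → #
    (6,2)@(13, 5): e=[-2,20,34] → ·
    (3,3)@(7, 7): e=[18,28,6] → #
    (6,3)@(13, 7): e=[6,-8,54] → ·
    (2,4)@(5, 9): e=[30,12,10] → #
    (3,4)@(7, 9): e=[26,0,26] → ·  [on edge]
    (4,4)@(9, 9): e=[22,-12,42] → ·
    (5,4)@(11, 9): e=[18,-24,58] → ·
    (2,5)@(5, 11): e=[38,-16,30] → ·
  covered (6 px):
    · · · · · · · ·
    · · · · · · · ·
    · · · · # # · ·
    · · · # # # · ·
    · · # · · · · ·
    · · · · · · · ·
    · · · · · · · ·

Answer: 17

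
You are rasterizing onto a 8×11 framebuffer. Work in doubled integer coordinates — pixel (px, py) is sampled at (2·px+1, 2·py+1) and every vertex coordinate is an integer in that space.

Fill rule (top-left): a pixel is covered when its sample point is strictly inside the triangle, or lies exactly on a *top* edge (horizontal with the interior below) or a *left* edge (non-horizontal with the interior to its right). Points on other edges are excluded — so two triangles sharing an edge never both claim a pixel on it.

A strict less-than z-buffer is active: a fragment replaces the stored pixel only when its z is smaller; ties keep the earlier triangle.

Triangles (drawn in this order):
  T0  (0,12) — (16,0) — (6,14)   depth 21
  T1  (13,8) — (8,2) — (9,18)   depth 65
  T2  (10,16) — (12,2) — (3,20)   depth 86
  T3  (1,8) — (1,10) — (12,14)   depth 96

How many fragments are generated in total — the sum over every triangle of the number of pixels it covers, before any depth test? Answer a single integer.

T0:
  2·area = 104
  edge (0, 12)→(16, 0): d=(16,-12) top-left  bias=+0
  edge (16, 0)→(6, 14): d=(-10,14) right/bottom  bias=-1
  edge (6, 14)→(0, 12): d=(-6,-2) top-left  bias=+0
    (7,0)@(15, 1): e=[4,4,96] → █
    (6,1)@(13, 3): e=[12,12,80] → █
    (7,1)@(15, 3): e=[36,-16,84] → ·
    (5,2)@(11, 5): e=[20,20,64] → █
    (6,2)@(13, 5): e=[44,-8,68] → ·
    (3,3)@(7, 7): e=[4,56,44] → █
    (4,3)@(9, 7): e=[28,28,48] → █
    (5,3)@(11, 7): e=[52,0,52] → ·  [on edge]
    (2,4)@(5, 9): e=[12,64,28] → █
    (5,4)@(11, 9): e=[84,-20,40] → ·
    (1,5)@(3, 11): e=[20,72,12] → █
    (4,5)@(9, 11): e=[92,-12,24] → ·
    (1,6)@(3, 13): e=[52,52,0] → █  [on edge]
    (4,7)@(9, 15): e=[156,-52,0] → ·  [on edge]
    (7,8)@(15, 17): e=[260,-156,0] → ·  [on edge]
    (0,10)@(1, 21): e=[156,0,-52] → ·  [on edge]
  covered (13 px):
    · · · · · · · █
    · · · · · · █ ·
    · · · · · █ · ·
    · · · █ █ · · ·
    · · █ █ █ · · ·
    · █ █ █ · · · ·
    · █ █ · · · · ·
    · · · · · · · ·
    · · · · · · · ·
    · · · · · · · ·
    · · · · · · · ·
T1:
  2·area = 74  (B↔C swapped to make it positive)
  edge (13, 8)→(9, 18): d=(-4,10) right/bottom  bias=-1
  edge (9, 18)→(8, 2): d=(-1,-16) top-left  bias=+0
  edge (8, 2)→(13, 8): d=(5,6) right/bottom  bias=-1
    (7,1)@(15, 3): e=[0,111,-37] → ·  [on edge]
    (4,2)@(9, 5): e=[52,13,9] → █
    (5,2)@(11, 5): e=[32,45,-3] → ·
    (4,3)@(9, 7): e=[44,11,19] → █
    (5,3)@(11, 7): e=[24,43,7] → █
    (6,3)@(13, 7): e=[4,75,-5] → ·
    (4,4)@(9, 9): e=[36,9,29] → █
    (6,4)@(13, 9): e=[-4,73,5] → ·
    (4,5)@(9, 11): e=[28,7,39] → █
    (6,5)@(13, 11): e=[-12,71,15] → ·
    (4,6)@(9, 13): e=[20,5,49] → █
    (5,6)@(11, 13): e=[0,37,37] → ·  [on edge]
  covered (10 px):
    · · · · · · · ·
    · · · · · · · ·
    · · · · █ · · ·
    · · · · █ █ · ·
    · · · · █ █ · ·
    · · · · █ █ · ·
    · · · · █ · · ·
    · · · · █ · · ·
    · · · · █ · · ·
    · · · · · · · ·
    · · · · · · · ·
T2:
  2·area = 90  (B↔C swapped to make it positive)
  edge (10, 16)→(3, 20): d=(-7,4) right/bottom  bias=-1
  edge (3, 20)→(12, 2): d=(9,-18) top-left  bias=+0
  edge (12, 2)→(10, 16): d=(-2,14) right/bottom  bias=-1
    (5,2)@(11, 5): e=[73,9,8] → █
    (6,2)@(13, 5): e=[65,45,-20] → ·
    (5,3)@(11, 7): e=[59,27,4] → █
    (6,3)@(13, 7): e=[51,63,-24] → ·
    (4,4)@(9, 9): e=[53,9,28] → █
    (5,4)@(11, 9): e=[45,45,0] → ·  [on edge]
    (4,5)@(9, 11): e=[39,27,24] → █
    (5,5)@(11, 11): e=[31,63,-4] → ·
    (3,6)@(7, 13): e=[33,9,48] → █
    (5,6)@(11, 13): e=[17,81,-8] → ·
    (3,7)@(7, 15): e=[19,27,44] → █
    (5,7)@(11, 15): e=[3,99,-12] → ·
  covered (10 px):
    · · · · · · · ·
    · · · · · · · ·
    · · · · · █ · ·
    · · · · · █ · ·
    · · · · █ · · ·
    · · · · █ · · ·
    · · · █ █ · · ·
    · · · █ █ · · ·
    · · █ █ · · · ·
    · · · · · · · ·
    · · · · · · · ·
T3:
  2·area = 22  (B↔C swapped to make it positive)
  edge (1, 8)→(12, 14): d=(11,6) right/bottom  bias=-1
  edge (12, 14)→(1, 10): d=(-11,-4) top-left  bias=+0
  edge (1, 10)→(1, 8): d=(0,-2) top-left  bias=+0
    (0,0)@(1, 1): e=[-77,99,0] → ·  [on edge]
    (0,1)@(1, 3): e=[-55,77,0] → ·  [on edge]
    (0,2)@(1, 5): e=[-33,55,0] → ·  [on edge]
    (0,3)@(1, 7): e=[-11,33,0] → ·  [on edge]
    (0,4)@(1, 9): e=[11,11,0] → █  [on edge]
    (1,4)@(3, 9): e=[-1,19,4] → ·
    (0,5)@(1, 11): e=[33,-11,0] → ·  [on edge]
    (2,5)@(5, 11): e=[9,5,8] → █
    (3,5)@(7, 11): e=[-3,13,12] → ·
    (0,6)@(1, 13): e=[55,-33,0] → ·  [on edge]
    (2,6)@(5, 13): e=[31,-17,8] → ·
    (0,7)@(1, 15): e=[77,-55,0] → ·  [on edge]
    (0,8)@(1, 17): e=[99,-77,0] → ·  [on edge]
    (0,9)@(1, 19): e=[121,-99,0] → ·  [on edge]
    (0,10)@(1, 21): e=[143,-121,0] → ·  [on edge]
  covered (2 px):
    · · · · · · · ·
    · · · · · · · ·
    · · · · · · · ·
    · · · · · · · ·
    █ · · · · · · ·
    · · █ · · · · ·
    · · · · · · · ·
    · · · · · · · ·
    · · · · · · · ·
    · · · · · · · ·
    · · · · · · · ·

Answer: 35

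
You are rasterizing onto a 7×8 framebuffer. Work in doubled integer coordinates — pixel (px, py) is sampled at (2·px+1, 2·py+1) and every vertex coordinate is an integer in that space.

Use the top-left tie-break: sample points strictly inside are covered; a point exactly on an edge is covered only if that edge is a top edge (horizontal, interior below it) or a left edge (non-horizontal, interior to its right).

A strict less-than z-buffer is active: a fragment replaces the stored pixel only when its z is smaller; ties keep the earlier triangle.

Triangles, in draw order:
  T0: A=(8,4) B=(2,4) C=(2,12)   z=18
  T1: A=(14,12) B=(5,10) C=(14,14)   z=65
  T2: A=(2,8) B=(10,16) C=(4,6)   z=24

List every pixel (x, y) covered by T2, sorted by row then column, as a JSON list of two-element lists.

T0:
  2·area = 48  (B↔C swapped to make it positive)
  edge (8, 4)→(2, 12): d=(-6,8) right/bottom  bias=-1
  edge (2, 12)→(2, 4): d=(0,-8) top-left  bias=+0
  edge (2, 4)→(8, 4): d=(6,0) top-left  bias=+0
    (1,2)@(3, 5): e=[34,8,6] → X
    (2,2)@(5, 5): e=[18,24,6] → X
    (3,2)@(7, 5): e=[2,40,6] → X
    (4,2)@(9, 5): e=[-14,56,6] → .
    (1,3)@(3, 7): e=[22,8,18] → X
    (3,3)@(7, 7): e=[-10,40,18] → .
    (1,4)@(3, 9): e=[10,8,30] → X
    (2,4)@(5, 9): e=[-6,24,30] → .
    (1,5)@(3, 11): e=[-2,8,42] → .
  covered (6 px):
    . . . . . . .
    . . . . . . .
    . X X X . . .
    . X X . . . .
    . X . . . . .
    . . . . . . .
    . . . . . . .
    . . . . . . .
T1:
  2·area = 18  (B↔C swapped to make it positive)
  edge (14, 12)→(14, 14): d=(0,2) right/bottom  bias=-1
  edge (14, 14)→(5, 10): d=(-9,-4) top-left  bias=+0
  edge (5, 10)→(14, 12): d=(9,2) right/bottom  bias=-1
    (4,5)@(9, 11): e=[10,7,1] → X
    (5,5)@(11, 11): e=[6,15,-3] → .
    (4,6)@(9, 13): e=[10,-11,19] → .
    (6,6)@(13, 13): e=[2,5,11] → X
    (6,7)@(13, 15): e=[2,-13,29] → .
  covered (2 px):
    . . . . . . .
    . . . . . . .
    . . . . . . .
    . . . . . . .
    . . . . . . .
    . . . . X . .
    . . . . . . X
    . . . . . . .
T2:
  2·area = 32  (B↔C swapped to make it positive)
  edge (2, 8)→(4, 6): d=(2,-2) top-left  bias=+0
  edge (4, 6)→(10, 16): d=(6,10) right/bottom  bias=-1
  edge (10, 16)→(2, 8): d=(-8,-8) top-left  bias=+0
    (0,0)@(1, 1): e=[-16,0,48] → .  [on edge]
    (4,0)@(9, 1): e=[0,-80,112] → .  [on edge]
    (3,1)@(7, 3): e=[0,-48,80] → .  [on edge]
    (2,2)@(5, 5): e=[0,-16,48] → .  [on edge]
    (0,3)@(1, 7): e=[-4,36,0] → .  [on edge]
    (1,3)@(3, 7): e=[0,16,16] → X  [on edge]
    (2,3)@(5, 7): e=[4,-4,32] → .
    (0,4)@(1, 9): e=[0,48,-16] → .  [on edge]
    (1,4)@(3, 9): e=[4,28,0] → X  [on edge]
    (2,4)@(5, 9): e=[8,8,16] → X
    (3,4)@(7, 9): e=[12,-12,32] → .
    (1,5)@(3, 11): e=[8,40,-16] → .
    (2,5)@(5, 11): e=[12,20,0] → X  [on edge]
    (3,5)@(7, 11): e=[16,0,16] → .  [on edge]
    (3,6)@(7, 13): e=[20,12,0] → X  [on edge]
    (4,7)@(9, 15): e=[28,4,0] → X  [on edge]
  covered (6 px):
    . . . . . . .
    . . . . . . .
    . . . . . . .
    . X . . . . .
    . X X . . . .
    . . X . . . .
    . . . X . . .
    . . . . X . .

Result: [[1,3],[1,4],[2,4],[2,5],[3,6],[4,7]]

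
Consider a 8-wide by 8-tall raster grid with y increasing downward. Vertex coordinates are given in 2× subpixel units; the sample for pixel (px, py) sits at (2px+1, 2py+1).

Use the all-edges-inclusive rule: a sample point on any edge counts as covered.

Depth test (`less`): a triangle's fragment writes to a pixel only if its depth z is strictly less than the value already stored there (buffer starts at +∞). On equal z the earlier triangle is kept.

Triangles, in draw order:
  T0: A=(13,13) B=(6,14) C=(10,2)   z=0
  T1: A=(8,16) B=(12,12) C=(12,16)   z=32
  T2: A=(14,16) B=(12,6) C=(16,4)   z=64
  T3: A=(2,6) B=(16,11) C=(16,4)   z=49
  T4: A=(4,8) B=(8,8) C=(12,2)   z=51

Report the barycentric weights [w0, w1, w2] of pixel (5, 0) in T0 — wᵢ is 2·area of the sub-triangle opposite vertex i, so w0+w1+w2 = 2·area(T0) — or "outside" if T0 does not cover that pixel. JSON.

T0:
  2·area = 80
  edge (13, 13)→(6, 14): d=(-7,1) inclusive
  edge (6, 14)→(10, 2): d=(4,-12) inclusive
  edge (10, 2)→(13, 13): d=(3,11) inclusive
    (4,2)@(9, 5): e=[60,0,20] → X  [on edge]
    (5,2)@(11, 5): e=[58,24,-2] → .
    (4,3)@(9, 7): e=[46,8,26] → X
    (5,3)@(11, 7): e=[44,32,4] → X
    (6,3)@(13, 7): e=[42,56,-18] → .
    (4,4)@(9, 9): e=[32,16,32] → X
    (6,4)@(13, 9): e=[28,64,-12] → .
    (3,5)@(7, 11): e=[20,0,60] → X  [on edge]
    (6,5)@(13, 11): e=[14,72,-6] → .
    (3,6)@(7, 13): e=[6,8,66] → X
    (6,6)@(13, 13): e=[0,80,0] → X  [on edge]
    (7,6)@(15, 13): e=[-2,104,-22] → .
  covered (12 px):
    . . . . . . . .
    . . . . . . . .
    . . . . X . . .
    . . . . X X . .
    . . . . X X . .
    . . . X X X . .
    . . . X X X X .
    . . . . . . . .
T1:
  2·area = 16
  edge (8, 16)→(12, 12): d=(4,-4) inclusive
  edge (12, 12)→(12, 16): d=(0,4) inclusive
  edge (12, 16)→(8, 16): d=(-4,0) inclusive
    (7,4)@(15, 9): e=[0,-12,28] → .  [on edge]
    (6,5)@(13, 11): e=[0,-4,20] → .  [on edge]
    (5,6)@(11, 13): e=[0,4,12] → X  [on edge]
    (6,6)@(13, 13): e=[8,-4,12] → .
    (4,7)@(9, 15): e=[0,12,4] → X  [on edge]
    (6,7)@(13, 15): e=[16,-4,4] → .
  covered (3 px):
    . . . . . . . .
    . . . . . . . .
    . . . . . . . .
    . . . . . . . .
    . . . . . . . .
    . . . . . . . .
    . . . . . X . .
    . . . . X X . .
T2:
  2·area = 44
  edge (14, 16)→(12, 6): d=(-2,-10) inclusive
  edge (12, 6)→(16, 4): d=(4,-2) inclusive
  edge (16, 4)→(14, 16): d=(-2,12) inclusive
    (5,0)@(11, 1): e=[0,-22,66] → .  [on edge]
    (7,2)@(15, 5): e=[32,2,10] → X
    (6,3)@(13, 7): e=[8,6,30] → X
    (6,4)@(13, 9): e=[4,14,26] → X
    (6,5)@(13, 11): e=[0,22,22] → X  [on edge]
    (7,5)@(15, 11): e=[20,26,-2] → .
    (6,6)@(13, 13): e=[-4,30,18] → .
  covered (6 px):
    . . . . . . . .
    . . . . . . . .
    . . . . . . . X
    . . . . . . X X
    . . . . . . X X
    . . . . . . X .
    . . . . . . . .
    . . . . . . . .
T3:
  2·area = 98  (B↔C swapped to make it positive)
  edge (2, 6)→(16, 4): d=(14,-2) inclusive
  edge (16, 4)→(16, 11): d=(0,7) inclusive
  edge (16, 11)→(2, 6): d=(-14,-5) inclusive
    (4,2)@(9, 5): e=[0,49,49] → X  [on edge]
    (5,2)@(11, 5): e=[4,35,59] → X
    (6,2)@(13, 5): e=[8,21,69] → X
    (7,2)@(15, 5): e=[12,7,79] → X
    (2,3)@(5, 7): e=[20,77,1] → X
    (3,3)@(7, 7): e=[24,63,11] → X
    (2,4)@(5, 9): e=[48,77,-27] → .
    (3,4)@(7, 9): e=[52,63,-17] → .
    (4,4)@(9, 9): e=[56,49,-7] → .
    (5,4)@(11, 9): e=[60,35,3] → X
    (5,5)@(11, 11): e=[88,35,-25] → .
    (6,5)@(13, 11): e=[92,21,-15] → .
  covered (13 px):
    . . . . . . . .
    . . . . . . . .
    . . . . X X X X
    . . X X X X X X
    . . . . . X X X
    . . . . . . . .
    . . . . . . . .
    . . . . . . . .
T4:
  2·area = 24  (B↔C swapped to make it positive)
  edge (4, 8)→(12, 2): d=(8,-6) inclusive
  edge (12, 2)→(8, 8): d=(-4,6) inclusive
  edge (8, 8)→(4, 8): d=(-4,0) inclusive
    (5,1)@(11, 3): e=[2,2,20] → X
    (6,1)@(13, 3): e=[14,-10,20] → .
    (4,2)@(9, 5): e=[6,6,12] → X
    (5,2)@(11, 5): e=[18,-6,12] → .
    (3,3)@(7, 7): e=[10,10,4] → X
    (4,3)@(9, 7): e=[22,-2,4] → .
    (3,4)@(7, 9): e=[26,2,-4] → .
  covered (3 px):
    . . . . . . . .
    . . . . . X . .
    . . . . X . . .
    . . . X . . . .
    . . . . . . . .
    . . . . . . . .
    . . . . . . . .
    . . . . . . . .

Result: "outside"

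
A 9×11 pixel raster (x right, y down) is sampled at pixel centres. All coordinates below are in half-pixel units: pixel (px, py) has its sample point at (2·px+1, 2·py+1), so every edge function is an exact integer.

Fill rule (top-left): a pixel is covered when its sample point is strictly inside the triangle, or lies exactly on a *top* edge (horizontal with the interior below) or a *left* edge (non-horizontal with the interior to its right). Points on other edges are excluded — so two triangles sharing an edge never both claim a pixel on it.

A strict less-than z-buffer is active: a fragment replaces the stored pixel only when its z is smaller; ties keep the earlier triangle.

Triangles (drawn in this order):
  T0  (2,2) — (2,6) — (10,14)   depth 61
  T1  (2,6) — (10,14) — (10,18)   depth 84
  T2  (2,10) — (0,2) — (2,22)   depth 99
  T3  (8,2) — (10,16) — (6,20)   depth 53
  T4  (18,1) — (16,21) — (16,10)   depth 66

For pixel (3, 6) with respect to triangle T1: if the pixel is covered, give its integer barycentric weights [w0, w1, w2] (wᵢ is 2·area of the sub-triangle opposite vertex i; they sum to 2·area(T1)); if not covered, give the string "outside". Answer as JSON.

T0:
  2·area = 32  (B↔C swapped to make it positive)
  edge (2, 2)→(10, 14): d=(8,12) right/bottom  bias=-1
  edge (10, 14)→(2, 6): d=(-8,-8) top-left  bias=+0
  edge (2, 6)→(2, 2): d=(0,-4) top-left  bias=+0
    (0,2)@(1, 5): e=[36,0,-4] → .  [on edge]
    (1,2)@(3, 5): e=[12,16,4] → X
    (2,2)@(5, 5): e=[-12,32,12] → .
    (1,3)@(3, 7): e=[28,0,4] → X  [on edge]
    (2,3)@(5, 7): e=[4,16,12] → X
    (3,3)@(7, 7): e=[-20,32,20] → .
    (1,4)@(3, 9): e=[44,-16,4] → .
    (2,4)@(5, 9): e=[20,0,12] → X  [on edge]
    (3,4)@(7, 9): e=[-4,16,20] → .
    (2,5)@(5, 11): e=[36,-16,12] → .
    (3,5)@(7, 11): e=[12,0,20] → X  [on edge]
    (4,5)@(9, 11): e=[-12,16,28] → .
    (4,6)@(9, 13): e=[4,0,28] → X  [on edge]
    (5,7)@(11, 15): e=[-4,0,36] → .  [on edge]
    (6,8)@(13, 17): e=[-12,0,44] → .  [on edge]
    (7,9)@(15, 19): e=[-20,0,52] → .  [on edge]
    (8,10)@(17, 21): e=[-28,0,60] → .  [on edge]
  covered (6 px):
    . . . . . . . . .
    . . . . . . . . .
    . X . . . . . . .
    . X X . . . . . .
    . . X . . . . . .
    . . . X . . . . .
    . . . . X . . . .
    . . . . . . . . .
    . . . . . . . . .
    . . . . . . . . .
    . . . . . . . . .
T1:
  2·area = 32
  edge (2, 6)→(10, 14): d=(8,8) right/bottom  bias=-1
  edge (10, 14)→(10, 18): d=(0,4) right/bottom  bias=-1
  edge (10, 18)→(2, 6): d=(-8,-12) top-left  bias=+0
    (0,2)@(1, 5): e=[0,36,-4] → .  [on edge]
    (1,3)@(3, 7): e=[0,28,4] → .  [on edge]
    (2,4)@(5, 9): e=[0,20,12] → .  [on edge]
    (3,5)@(7, 11): e=[0,12,20] → .  [on edge]
    (3,6)@(7, 13): e=[16,12,4] → X
    (4,6)@(9, 13): e=[0,4,28] → .  [on edge]
    (3,7)@(7, 15): e=[32,12,-12] → .
    (4,7)@(9, 15): e=[16,4,12] → X
    (5,7)@(11, 15): e=[0,-4,36] → .  [on edge]
    (4,8)@(9, 17): e=[32,4,-4] → .
    (6,8)@(13, 17): e=[0,-12,44] → .  [on edge]
    (7,9)@(15, 19): e=[0,-20,52] → .  [on edge]
    (8,10)@(17, 21): e=[0,-28,60] → .  [on edge]
  covered (2 px):
    . . . . . . . . .
    . . . . . . . . .
    . . . . . . . . .
    . . . . . . . . .
    . . . . . . . . .
    . . . . . . . . .
    . . . X . . . . .
    . . . . X . . . .
    . . . . . . . . .
    . . . . . . . . .
    . . . . . . . . .
T2:
  2·area = 24  (B↔C swapped to make it positive)
  edge (2, 10)→(2, 22): d=(0,12) right/bottom  bias=-1
  edge (2, 22)→(0, 2): d=(-2,-20) top-left  bias=+0
  edge (0, 2)→(2, 10): d=(2,8) right/bottom  bias=-1
    (0,3)@(1, 7): e=[12,10,2] → X
    (1,3)@(3, 7): e=[-12,50,-14] → .
    (0,4)@(1, 9): e=[12,6,6] → X
    (1,4)@(3, 9): e=[-12,46,-10] → .
    (0,5)@(1, 11): e=[12,2,10] → X
    (1,5)@(3, 11): e=[-12,42,-6] → .
    (0,6)@(1, 13): e=[12,-2,14] → .
  covered (3 px):
    . . . . . . . . .
    . . . . . . . . .
    . . . . . . . . .
    X . . . . . . . .
    X . . . . . . . .
    X . . . . . . . .
    . . . . . . . . .
    . . . . . . . . .
    . . . . . . . . .
    . . . . . . . . .
    . . . . . . . . .
T3:
  2·area = 64
  edge (8, 2)→(10, 16): d=(2,14) right/bottom  bias=-1
  edge (10, 16)→(6, 20): d=(-4,4) right/bottom  bias=-1
  edge (6, 20)→(8, 2): d=(2,-18) top-left  bias=+0
    (4,4)@(9, 9): e=[0,32,32] → .  [on edge]
    (8,4)@(17, 9): e=[-112,0,176] → .  [on edge]
    (3,5)@(7, 11): e=[32,32,0] → X  [on edge]
    (4,5)@(9, 11): e=[4,24,36] → X
    (5,5)@(11, 11): e=[-24,16,72] → .
    (7,5)@(15, 11): e=[-80,0,144] → .  [on edge]
    (3,6)@(7, 13): e=[36,24,4] → X
    (5,6)@(11, 13): e=[-20,8,76] → .
    (6,6)@(13, 13): e=[-48,0,112] → .  [on edge]
    (3,7)@(7, 15): e=[40,16,8] → X
    (5,7)@(11, 15): e=[-16,0,80] → .  [on edge]
    (3,8)@(7, 17): e=[44,8,12] → X
    (4,8)@(9, 17): e=[16,0,48] → .  [on edge]
    (3,9)@(7, 19): e=[48,0,16] → .  [on edge]
    (2,10)@(5, 21): e=[80,0,-16] → .  [on edge]
  covered (7 px):
    . . . . . . . . .
    . . . . . . . . .
    . . . . . . . . .
    . . . . . . . . .
    . . . . . . . . .
    . . . X X . . . .
    . . . X X . . . .
    . . . X X . . . .
    . . . X . . . . .
    . . . . . . . . .
    . . . . . . . . .
T4:
  2·area = 22
  edge (18, 1)→(16, 21): d=(-2,20) right/bottom  bias=-1
  edge (16, 21)→(16, 10): d=(0,-11) top-left  bias=+0
  edge (16, 10)→(18, 1): d=(2,-9) top-left  bias=+0
    (8,3)@(17, 7): e=[8,11,3] → X
    (8,4)@(17, 9): e=[4,11,7] → X
    (8,5)@(17, 11): e=[0,11,11] → .  [on edge]
  covered (2 px):
    . . . . . . . . .
    . . . . . . . . .
    . . . . . . . . .
    . . . . . . . . X
    . . . . . . . . X
    . . . . . . . . .
    . . . . . . . . .
    . . . . . . . . .
    . . . . . . . . .
    . . . . . . . . .
    . . . . . . . . .

Final: [12,4,16]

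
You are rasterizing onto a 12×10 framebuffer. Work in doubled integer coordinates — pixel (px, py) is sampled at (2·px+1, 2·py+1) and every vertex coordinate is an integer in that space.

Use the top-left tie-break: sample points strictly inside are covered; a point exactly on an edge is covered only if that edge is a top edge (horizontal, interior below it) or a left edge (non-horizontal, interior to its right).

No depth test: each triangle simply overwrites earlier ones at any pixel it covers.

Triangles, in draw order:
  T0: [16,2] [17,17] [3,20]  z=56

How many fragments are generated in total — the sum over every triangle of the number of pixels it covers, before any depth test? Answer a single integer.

T0:
  2·area = 213
  edge (16, 2)→(17, 17): d=(1,15) right/bottom  bias=-1
  edge (17, 17)→(3, 20): d=(-14,3) right/bottom  bias=-1
  edge (3, 20)→(16, 2): d=(13,-18) top-left  bias=+0
    (7,2)@(15, 5): e=[18,174,21] → #
    (8,2)@(17, 5): e=[-12,168,57] → ·
    (6,3)@(13, 7): e=[50,152,11] → #
    (8,3)@(17, 7): e=[-10,140,83] → ·
    (5,4)@(11, 9): e=[82,130,1] → #
    (8,4)@(17, 9): e=[-8,112,109] → ·
    (5,5)@(11, 11): e=[84,102,27] → #
    (8,5)@(17, 11): e=[-6,84,135] → ·
    (4,6)@(9, 13): e=[116,80,17] → #
    (8,6)@(17, 13): e=[-4,56,161] → ·
    (3,7)@(7, 15): e=[148,58,7] → #
    (8,7)@(17, 15): e=[-2,28,187] → ·
    (8,8)@(17, 17): e=[0,0,213] → ·  [on edge]
  covered (25 px):
    · · · · · · · · · · · ·
    · · · · · · · · · · · ·
    · · · · · · · # · · · ·
    · · · · · · # # · · · ·
    · · · · · # # # · · · ·
    · · · · · # # # · · · ·
    · · · · # # # # · · · ·
    · · · # # # # # · · · ·
    · · · # # # # # · · · ·
    · · # # · · · · · · · ·

Final: 25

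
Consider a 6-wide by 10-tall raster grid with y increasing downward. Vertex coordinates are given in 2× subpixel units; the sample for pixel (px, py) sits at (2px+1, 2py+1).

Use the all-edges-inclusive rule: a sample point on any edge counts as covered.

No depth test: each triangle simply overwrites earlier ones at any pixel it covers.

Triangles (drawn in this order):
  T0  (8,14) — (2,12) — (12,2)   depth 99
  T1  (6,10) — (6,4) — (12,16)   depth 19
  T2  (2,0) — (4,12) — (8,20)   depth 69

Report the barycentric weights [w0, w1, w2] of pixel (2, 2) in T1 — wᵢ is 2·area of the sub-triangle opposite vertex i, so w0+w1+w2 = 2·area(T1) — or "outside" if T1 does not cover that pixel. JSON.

T0:
  2·area = 80
  edge (8, 14)→(2, 12): d=(-6,-2) inclusive
  edge (2, 12)→(12, 2): d=(10,-10) inclusive
  edge (12, 2)→(8, 14): d=(-4,12) inclusive
    (5,1)@(11, 3): e=[72,0,8] → X  [on edge]
    (4,2)@(9, 5): e=[56,0,24] → X  [on edge]
    (5,2)@(11, 5): e=[60,20,0] → X  [on edge]
    (3,3)@(7, 7): e=[40,0,40] → X  [on edge]
    (5,3)@(11, 7): e=[48,40,-8] → .
    (2,4)@(5, 9): e=[24,0,56] → X  [on edge]
    (5,4)@(11, 9): e=[36,60,-16] → .
    (1,5)@(3, 11): e=[8,0,72] → X  [on edge]
    (4,5)@(9, 11): e=[20,60,0] → X  [on edge]
    (5,5)@(11, 11): e=[24,80,-24] → .
    (0,6)@(1, 13): e=[-8,0,88] → .  [on edge]
    (1,6)@(3, 13): e=[-4,20,64] → .
    (2,6)@(5, 13): e=[0,40,40] → X  [on edge]
    (5,7)@(11, 15): e=[0,120,-40] → .  [on edge]
    (3,8)@(7, 17): e=[-20,100,0] → .  [on edge]
  covered (14 px):
    . . . . . .
    . . . . . X
    . . . . X X
    . . . X X .
    . . X X X .
    . X X X X .
    . . X X . .
    . . . . . .
    . . . . . .
    . . . . . .
T1:
  2·area = 36
  edge (6, 10)→(6, 4): d=(0,-6) inclusive
  edge (6, 4)→(12, 16): d=(6,12) inclusive
  edge (12, 16)→(6, 10): d=(-6,-6) inclusive
    (0,2)@(1, 5): e=[-30,66,0] → .  [on edge]
    (1,3)@(3, 7): e=[-18,54,0] → .  [on edge]
    (3,3)@(7, 7): e=[6,6,24] → X
    (4,3)@(9, 7): e=[18,-18,36] → .
    (2,4)@(5, 9): e=[-6,42,0] → .  [on edge]
    (3,4)@(7, 9): e=[6,18,12] → X
    (4,4)@(9, 9): e=[18,-6,24] → .
    (3,5)@(7, 11): e=[6,30,0] → X  [on edge]
    (4,5)@(9, 11): e=[18,6,12] → X
    (5,5)@(11, 11): e=[30,-18,24] → .
    (3,6)@(7, 13): e=[6,42,-12] → .
    (4,6)@(9, 13): e=[18,18,0] → X  [on edge]
    (5,7)@(11, 15): e=[30,6,0] → X  [on edge]
  covered (6 px):
    . . . . . .
    . . . . . .
    . . . . . .
    . . . X . .
    . . . X . .
    . . . X X .
    . . . . X .
    . . . . . X
    . . . . . .
    . . . . . .
T2:
  2·area = 32  (B↔C swapped to make it positive)
  edge (2, 0)→(8, 20): d=(6,20) inclusive
  edge (8, 20)→(4, 12): d=(-4,-8) inclusive
  edge (4, 12)→(2, 0): d=(-2,-12) inclusive
    (1,2)@(3, 5): e=[10,20,2] → X
    (2,2)@(5, 5): e=[-30,36,26] → .
    (1,3)@(3, 7): e=[22,12,-2] → .
    (2,5)@(5, 11): e=[6,12,14] → X
    (3,5)@(7, 11): e=[-34,28,38] → .
    (2,6)@(5, 13): e=[18,4,10] → X
    (3,6)@(7, 13): e=[-22,20,34] → .
    (2,7)@(5, 15): e=[30,-4,6] → .
    (3,8)@(7, 17): e=[2,4,26] → X
    (4,8)@(9, 17): e=[-38,20,50] → .
    (3,9)@(7, 19): e=[14,-4,22] → .
  covered (4 px):
    . . . . . .
    . . . . . .
    . X . . . .
    . . . . . .
    . . . . . .
    . . X . . .
    . . X . . .
    . . . . . .
    . . . X . .
    . . . . . .

Result: "outside"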